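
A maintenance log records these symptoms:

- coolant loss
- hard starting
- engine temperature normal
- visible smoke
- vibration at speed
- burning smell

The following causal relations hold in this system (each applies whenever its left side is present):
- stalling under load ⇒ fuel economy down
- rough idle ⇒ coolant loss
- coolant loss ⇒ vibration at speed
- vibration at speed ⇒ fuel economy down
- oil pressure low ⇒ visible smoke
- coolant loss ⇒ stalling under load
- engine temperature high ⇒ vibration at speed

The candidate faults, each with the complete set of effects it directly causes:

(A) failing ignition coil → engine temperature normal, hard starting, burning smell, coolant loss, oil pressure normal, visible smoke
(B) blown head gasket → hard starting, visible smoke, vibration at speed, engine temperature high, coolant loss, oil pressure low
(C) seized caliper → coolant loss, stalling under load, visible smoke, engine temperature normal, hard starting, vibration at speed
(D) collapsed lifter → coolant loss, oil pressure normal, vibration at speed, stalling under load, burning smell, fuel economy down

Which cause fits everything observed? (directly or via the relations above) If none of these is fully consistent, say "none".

A

Per-candidate check:
(A) failing ignition coil — coolant loss ✓; hard starting ✓; engine temperature normal ✓; visible smoke ✓; vibration at speed ✓ (by coolant loss → vibration at speed); burning smell ✓
(B) blown head gasket — coolant loss ✓; hard starting ✓; engine temperature normal ✗; visible smoke ✓; vibration at speed ✓; burning smell ✗
(C) seized caliper — does not account for burning smell
(D) collapsed lifter — coolant loss ✓; hard starting ✗; engine temperature normal ✗; visible smoke ✗; vibration at speed ✓; burning smell ✓
Only (A) is consistent with every observation.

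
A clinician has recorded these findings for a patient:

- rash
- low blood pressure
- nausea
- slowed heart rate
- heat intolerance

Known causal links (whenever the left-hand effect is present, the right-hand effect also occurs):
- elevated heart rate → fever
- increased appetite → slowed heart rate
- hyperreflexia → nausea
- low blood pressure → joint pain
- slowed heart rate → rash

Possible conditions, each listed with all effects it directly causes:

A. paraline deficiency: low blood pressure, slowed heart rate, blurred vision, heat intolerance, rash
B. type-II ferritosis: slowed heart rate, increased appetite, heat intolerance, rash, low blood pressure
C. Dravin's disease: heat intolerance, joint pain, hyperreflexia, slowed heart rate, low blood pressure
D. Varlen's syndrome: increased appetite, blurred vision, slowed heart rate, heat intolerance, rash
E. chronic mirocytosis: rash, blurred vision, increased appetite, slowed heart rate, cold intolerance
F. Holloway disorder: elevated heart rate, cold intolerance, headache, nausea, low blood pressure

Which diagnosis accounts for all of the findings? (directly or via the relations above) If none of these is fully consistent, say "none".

C

Testing each hypothesis:
(A) paraline deficiency — does not account for nausea
(B) type-II ferritosis — rash +; low blood pressure +; nausea -; slowed heart rate +; heat intolerance +
(C) Dravin's disease — rash + (via slowed heart rate → rash); low blood pressure +; nausea + (via hyperreflexia → nausea); slowed heart rate +; heat intolerance +
(D) Varlen's syndrome — does not account for low blood pressure, nausea
(E) chronic mirocytosis — rash +; low blood pressure -; nausea -; slowed heart rate +; heat intolerance -
(F) Holloway disorder — rash -; low blood pressure +; nausea +; slowed heart rate -; heat intolerance -
(C) is the only candidate with no mismatches.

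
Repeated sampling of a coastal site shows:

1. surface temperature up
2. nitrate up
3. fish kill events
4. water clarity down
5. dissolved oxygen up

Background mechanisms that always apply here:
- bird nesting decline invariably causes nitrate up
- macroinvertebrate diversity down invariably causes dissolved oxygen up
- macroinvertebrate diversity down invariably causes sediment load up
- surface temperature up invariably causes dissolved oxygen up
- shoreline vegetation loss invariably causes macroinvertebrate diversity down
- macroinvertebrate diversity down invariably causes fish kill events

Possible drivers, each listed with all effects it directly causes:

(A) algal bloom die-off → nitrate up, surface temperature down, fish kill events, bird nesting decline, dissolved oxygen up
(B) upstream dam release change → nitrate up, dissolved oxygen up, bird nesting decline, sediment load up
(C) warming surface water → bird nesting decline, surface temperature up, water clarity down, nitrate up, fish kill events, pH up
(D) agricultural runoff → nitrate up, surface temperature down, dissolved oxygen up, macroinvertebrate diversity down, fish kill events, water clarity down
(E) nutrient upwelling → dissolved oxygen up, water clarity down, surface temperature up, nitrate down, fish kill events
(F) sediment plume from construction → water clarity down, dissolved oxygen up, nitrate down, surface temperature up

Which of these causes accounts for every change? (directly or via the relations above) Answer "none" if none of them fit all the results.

C

For each candidate, compare predicted effects to what was observed:
(A) algal bloom die-off — fails on surface temperature up, water clarity down (predicts surface temperature down, not surface temperature up)
(B) upstream dam release change — surface temperature up NO; nitrate up yes; fish kill events NO; water clarity down NO; dissolved oxygen up yes
(C) warming surface water — accounts for every observation (dissolved oxygen up through surface temperature up → dissolved oxygen up)
(D) agricultural runoff — surface temperature up NO; nitrate up yes; fish kill events yes; water clarity down yes; dissolved oxygen up yes
(E) nutrient upwelling — surface temperature up yes; nitrate up NO; fish kill events yes; water clarity down yes; dissolved oxygen up yes
(F) sediment plume from construction — surface temperature up yes; nitrate up NO; fish kill events NO; water clarity down yes; dissolved oxygen up yes
(C) alone accounts for all the evidence.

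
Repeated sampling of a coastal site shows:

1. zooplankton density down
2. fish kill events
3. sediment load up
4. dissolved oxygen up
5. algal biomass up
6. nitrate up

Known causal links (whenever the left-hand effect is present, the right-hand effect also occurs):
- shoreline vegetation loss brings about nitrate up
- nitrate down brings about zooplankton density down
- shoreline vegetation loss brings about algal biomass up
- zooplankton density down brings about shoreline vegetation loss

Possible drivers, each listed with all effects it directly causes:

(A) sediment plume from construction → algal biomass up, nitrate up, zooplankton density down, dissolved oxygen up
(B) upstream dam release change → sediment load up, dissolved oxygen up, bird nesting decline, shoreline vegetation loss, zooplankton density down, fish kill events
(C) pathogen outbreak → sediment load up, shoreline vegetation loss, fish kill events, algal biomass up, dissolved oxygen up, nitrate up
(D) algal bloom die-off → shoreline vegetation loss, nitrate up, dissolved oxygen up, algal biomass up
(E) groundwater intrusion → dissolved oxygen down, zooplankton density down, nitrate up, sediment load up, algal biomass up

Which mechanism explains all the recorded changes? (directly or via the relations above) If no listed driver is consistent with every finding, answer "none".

B

Checking each candidate against the observations:
(A) sediment plume from construction — does not account for fish kill events, sediment load up
(B) upstream dam release change — accounts for every observation (algal biomass up by shoreline vegetation loss → algal biomass up)
(C) pathogen outbreak — does not account for zooplankton density down
(D) algal bloom die-off — does not account for zooplankton density down, fish kill events, sediment load up
(E) groundwater intrusion — zooplankton density down +; fish kill events -; sediment load up +; dissolved oxygen up -; algal biomass up +; nitrate up +
Only (B) is consistent with every observation.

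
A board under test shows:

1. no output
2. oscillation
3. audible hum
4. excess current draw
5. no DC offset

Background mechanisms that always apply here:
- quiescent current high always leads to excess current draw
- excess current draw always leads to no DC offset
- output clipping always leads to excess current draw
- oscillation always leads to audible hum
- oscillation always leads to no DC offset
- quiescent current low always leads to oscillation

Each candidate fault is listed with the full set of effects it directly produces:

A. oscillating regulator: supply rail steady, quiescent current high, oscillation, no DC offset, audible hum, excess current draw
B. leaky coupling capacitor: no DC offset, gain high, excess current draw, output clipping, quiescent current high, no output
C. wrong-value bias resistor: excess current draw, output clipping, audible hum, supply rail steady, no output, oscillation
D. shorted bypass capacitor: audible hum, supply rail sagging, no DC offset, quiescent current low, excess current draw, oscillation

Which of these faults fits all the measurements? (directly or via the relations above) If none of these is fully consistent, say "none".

C

Checking each candidate against the observations:
(A) oscillating regulator — no output miss; oscillation match; audible hum match; excess current draw match; no DC offset match
(B) leaky coupling capacitor — does not account for oscillation, audible hum
(C) wrong-value bias resistor — no output match; oscillation match; audible hum match; excess current draw match; no DC offset match (through excess current draw → no DC offset)
(D) shorted bypass capacitor — does not account for no output
Only (C) is consistent with every observation.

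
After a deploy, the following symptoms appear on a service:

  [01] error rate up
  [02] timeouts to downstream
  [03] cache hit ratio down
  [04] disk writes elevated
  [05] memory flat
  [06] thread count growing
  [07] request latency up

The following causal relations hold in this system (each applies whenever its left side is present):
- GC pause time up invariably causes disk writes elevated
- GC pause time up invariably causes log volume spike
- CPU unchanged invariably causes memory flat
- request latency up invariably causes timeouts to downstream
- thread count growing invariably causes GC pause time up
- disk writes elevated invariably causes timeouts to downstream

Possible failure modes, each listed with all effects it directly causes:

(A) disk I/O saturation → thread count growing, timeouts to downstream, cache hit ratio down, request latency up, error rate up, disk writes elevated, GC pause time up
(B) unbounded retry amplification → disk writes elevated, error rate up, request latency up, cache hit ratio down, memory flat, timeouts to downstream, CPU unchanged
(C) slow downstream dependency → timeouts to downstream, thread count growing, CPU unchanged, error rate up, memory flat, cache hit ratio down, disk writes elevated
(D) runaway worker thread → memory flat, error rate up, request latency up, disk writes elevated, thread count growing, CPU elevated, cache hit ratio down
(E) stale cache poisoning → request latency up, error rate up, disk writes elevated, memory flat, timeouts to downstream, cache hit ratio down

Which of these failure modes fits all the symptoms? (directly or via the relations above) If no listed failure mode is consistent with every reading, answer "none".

D

For each candidate, compare predicted effects to what was observed:
(A) disk I/O saturation — error rate up +; timeouts to downstream +; cache hit ratio down +; disk writes elevated +; memory flat -; thread count growing +; request latency up +
(B) unbounded retry amplification — does not account for thread count growing
(C) slow downstream dependency — error rate up +; timeouts to downstream +; cache hit ratio down +; disk writes elevated +; memory flat +; thread count growing +; request latency up -
(D) runaway worker thread — error rate up +; timeouts to downstream + (via disk writes elevated → timeouts to downstream); cache hit ratio down +; disk writes elevated +; memory flat +; thread count growing +; request latency up +
(E) stale cache poisoning — does not account for thread count growing
Only (D) is consistent with every observation.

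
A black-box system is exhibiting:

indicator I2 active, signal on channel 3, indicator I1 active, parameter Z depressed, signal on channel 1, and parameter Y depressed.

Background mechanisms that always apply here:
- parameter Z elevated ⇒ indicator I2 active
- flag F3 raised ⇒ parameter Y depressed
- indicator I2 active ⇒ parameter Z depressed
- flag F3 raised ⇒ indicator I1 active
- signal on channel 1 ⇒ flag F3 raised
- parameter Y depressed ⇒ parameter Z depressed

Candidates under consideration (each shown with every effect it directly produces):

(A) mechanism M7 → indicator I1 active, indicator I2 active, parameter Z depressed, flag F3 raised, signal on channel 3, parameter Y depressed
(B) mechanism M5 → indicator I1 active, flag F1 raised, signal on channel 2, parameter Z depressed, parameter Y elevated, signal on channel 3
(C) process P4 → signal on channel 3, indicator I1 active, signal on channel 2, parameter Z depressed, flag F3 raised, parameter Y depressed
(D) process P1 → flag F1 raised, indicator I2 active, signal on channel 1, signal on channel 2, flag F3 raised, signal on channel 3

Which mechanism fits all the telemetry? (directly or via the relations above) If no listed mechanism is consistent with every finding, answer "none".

D

Per-candidate check:
(A) mechanism M7 — indicator I2 active +; signal on channel 3 +; indicator I1 active +; parameter Z depressed +; signal on channel 1 -; parameter Y depressed +
(B) mechanism M5 — fails on indicator I2 active, signal on channel 1, parameter Y depressed (predicts parameter Y elevated, not parameter Y depressed)
(C) process P4 — indicator I2 active -; signal on channel 3 +; indicator I1 active +; parameter Z depressed +; signal on channel 1 -; parameter Y depressed +
(D) process P1 — accounts for every observation (indicator I1 active by flag F3 raised → indicator I1 active)
(D) is the only candidate with no mismatches.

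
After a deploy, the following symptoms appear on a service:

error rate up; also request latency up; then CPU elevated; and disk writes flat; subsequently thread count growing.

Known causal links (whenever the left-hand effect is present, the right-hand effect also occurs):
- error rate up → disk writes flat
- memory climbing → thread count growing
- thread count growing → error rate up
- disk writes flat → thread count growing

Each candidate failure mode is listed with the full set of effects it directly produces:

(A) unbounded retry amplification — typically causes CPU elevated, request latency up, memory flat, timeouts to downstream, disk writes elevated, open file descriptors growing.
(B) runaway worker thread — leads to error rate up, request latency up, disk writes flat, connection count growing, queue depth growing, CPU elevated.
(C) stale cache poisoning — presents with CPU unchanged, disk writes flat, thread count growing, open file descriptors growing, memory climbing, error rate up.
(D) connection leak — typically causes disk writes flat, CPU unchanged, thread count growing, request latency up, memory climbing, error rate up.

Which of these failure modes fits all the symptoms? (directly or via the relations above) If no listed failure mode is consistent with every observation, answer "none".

For each candidate, compare predicted effects to what was observed:
(A) unbounded retry amplification — error rate up miss; request latency up match; CPU elevated match; disk writes flat miss; thread count growing miss
(B) runaway worker thread — accounts for every observation (thread count growing via disk writes flat → thread count growing)
(C) stale cache poisoning — error rate up match; request latency up miss; CPU elevated miss; disk writes flat match; thread count growing match
(D) connection leak — error rate up match; request latency up match; CPU elevated miss; disk writes flat match; thread count growing match
Only (B) is consistent with every observation.

B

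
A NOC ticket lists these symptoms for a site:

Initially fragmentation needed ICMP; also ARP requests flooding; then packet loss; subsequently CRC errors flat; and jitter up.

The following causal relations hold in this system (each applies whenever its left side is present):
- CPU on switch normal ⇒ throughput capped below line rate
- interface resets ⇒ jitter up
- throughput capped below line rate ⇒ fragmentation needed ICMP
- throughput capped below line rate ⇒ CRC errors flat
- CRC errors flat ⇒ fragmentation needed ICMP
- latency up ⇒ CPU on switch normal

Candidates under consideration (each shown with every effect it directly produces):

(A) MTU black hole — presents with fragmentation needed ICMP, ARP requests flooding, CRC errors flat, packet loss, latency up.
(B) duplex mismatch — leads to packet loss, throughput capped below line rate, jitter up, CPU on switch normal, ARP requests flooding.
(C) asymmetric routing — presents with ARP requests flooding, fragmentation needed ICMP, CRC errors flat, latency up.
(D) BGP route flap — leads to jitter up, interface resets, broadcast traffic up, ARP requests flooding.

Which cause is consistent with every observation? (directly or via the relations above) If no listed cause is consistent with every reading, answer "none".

Checking each candidate against the observations:
(A) MTU black hole — does not account for jitter up
(B) duplex mismatch — fragmentation needed ICMP + (by throughput capped below line rate → fragmentation needed ICMP); ARP requests flooding +; packet loss +; CRC errors flat + (by throughput capped below line rate → CRC errors flat); jitter up +
(C) asymmetric routing — fragmentation needed ICMP +; ARP requests flooding +; packet loss -; CRC errors flat +; jitter up -
(D) BGP route flap — does not account for fragmentation needed ICMP, packet loss, CRC errors flat
(B) is the only candidate with no mismatches.

B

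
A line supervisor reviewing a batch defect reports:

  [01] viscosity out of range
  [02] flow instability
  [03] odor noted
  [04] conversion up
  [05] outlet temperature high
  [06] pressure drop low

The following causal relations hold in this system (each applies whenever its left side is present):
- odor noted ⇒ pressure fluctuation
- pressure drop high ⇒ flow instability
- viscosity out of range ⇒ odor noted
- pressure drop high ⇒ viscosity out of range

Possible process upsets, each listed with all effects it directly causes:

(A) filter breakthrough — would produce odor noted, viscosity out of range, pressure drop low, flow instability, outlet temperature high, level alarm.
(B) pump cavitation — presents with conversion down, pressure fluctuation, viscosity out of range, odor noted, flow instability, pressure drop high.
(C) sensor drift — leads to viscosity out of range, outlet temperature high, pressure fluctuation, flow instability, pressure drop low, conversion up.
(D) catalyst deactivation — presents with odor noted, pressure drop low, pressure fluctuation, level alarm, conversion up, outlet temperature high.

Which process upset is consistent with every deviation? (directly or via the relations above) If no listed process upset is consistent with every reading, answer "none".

C

Per-candidate check:
(A) filter breakthrough — viscosity out of range yes; flow instability yes; odor noted yes; conversion up NO; outlet temperature high yes; pressure drop low yes
(B) pump cavitation — fails on conversion up, outlet temperature high, pressure drop low (predicts conversion down, not conversion up; predicts pressure drop high, not pressure drop low)
(C) sensor drift — viscosity out of range yes; flow instability yes; odor noted yes (via viscosity out of range → odor noted); conversion up yes; outlet temperature high yes; pressure drop low yes
(D) catalyst deactivation — viscosity out of range NO; flow instability NO; odor noted yes; conversion up yes; outlet temperature high yes; pressure drop low yes
Only (C) is consistent with every observation.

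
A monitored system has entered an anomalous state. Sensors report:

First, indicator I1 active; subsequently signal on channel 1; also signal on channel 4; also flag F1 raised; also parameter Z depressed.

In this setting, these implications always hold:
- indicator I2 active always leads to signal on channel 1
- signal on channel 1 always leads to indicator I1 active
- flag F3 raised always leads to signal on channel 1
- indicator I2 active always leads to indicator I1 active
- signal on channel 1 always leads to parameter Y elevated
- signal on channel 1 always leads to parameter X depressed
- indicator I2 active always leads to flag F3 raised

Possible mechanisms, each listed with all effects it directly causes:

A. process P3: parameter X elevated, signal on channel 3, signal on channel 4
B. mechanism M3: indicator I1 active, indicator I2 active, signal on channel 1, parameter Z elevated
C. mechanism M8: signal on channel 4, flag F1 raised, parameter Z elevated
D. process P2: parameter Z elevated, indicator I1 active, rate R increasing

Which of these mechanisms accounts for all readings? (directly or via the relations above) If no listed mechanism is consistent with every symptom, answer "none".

none

Per-candidate check:
(A) process P3 — does not account for indicator I1 active, signal on channel 1, flag F1 raised, parameter Z depressed
(B) mechanism M3 — fails on signal on channel 4, flag F1 raised, parameter Z depressed (predicts parameter Z elevated, not parameter Z depressed)
(C) mechanism M8 — indicator I1 active -; signal on channel 1 -; signal on channel 4 +; flag F1 raised +; parameter Z depressed -
(D) process P2 — indicator I1 active +; signal on channel 1 -; signal on channel 4 -; flag F1 raised -; parameter Z depressed -
No candidate is consistent with all observations.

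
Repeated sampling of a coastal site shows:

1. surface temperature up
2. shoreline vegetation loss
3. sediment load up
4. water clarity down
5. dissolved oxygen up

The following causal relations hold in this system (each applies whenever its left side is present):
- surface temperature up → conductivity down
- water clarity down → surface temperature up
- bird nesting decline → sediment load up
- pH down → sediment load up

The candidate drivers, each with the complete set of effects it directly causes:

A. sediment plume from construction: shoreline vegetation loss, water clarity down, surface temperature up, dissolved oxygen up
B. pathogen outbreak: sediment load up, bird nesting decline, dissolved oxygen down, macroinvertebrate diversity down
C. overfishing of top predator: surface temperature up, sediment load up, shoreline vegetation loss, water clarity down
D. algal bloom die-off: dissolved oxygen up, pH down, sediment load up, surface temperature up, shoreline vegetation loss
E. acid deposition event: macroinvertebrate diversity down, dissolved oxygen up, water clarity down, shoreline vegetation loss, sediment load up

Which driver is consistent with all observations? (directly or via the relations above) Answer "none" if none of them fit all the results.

For each candidate, compare predicted effects to what was observed:
(A) sediment plume from construction — surface temperature up +; shoreline vegetation loss +; sediment load up -; water clarity down +; dissolved oxygen up +
(B) pathogen outbreak — surface temperature up -; shoreline vegetation loss -; sediment load up +; water clarity down -; dissolved oxygen up -
(C) overfishing of top predator — surface temperature up +; shoreline vegetation loss +; sediment load up +; water clarity down +; dissolved oxygen up -
(D) algal bloom die-off — surface temperature up +; shoreline vegetation loss +; sediment load up +; water clarity down -; dissolved oxygen up +
(E) acid deposition event — accounts for every observation (surface temperature up by water clarity down → surface temperature up)
Only (E) is consistent with every observation.

E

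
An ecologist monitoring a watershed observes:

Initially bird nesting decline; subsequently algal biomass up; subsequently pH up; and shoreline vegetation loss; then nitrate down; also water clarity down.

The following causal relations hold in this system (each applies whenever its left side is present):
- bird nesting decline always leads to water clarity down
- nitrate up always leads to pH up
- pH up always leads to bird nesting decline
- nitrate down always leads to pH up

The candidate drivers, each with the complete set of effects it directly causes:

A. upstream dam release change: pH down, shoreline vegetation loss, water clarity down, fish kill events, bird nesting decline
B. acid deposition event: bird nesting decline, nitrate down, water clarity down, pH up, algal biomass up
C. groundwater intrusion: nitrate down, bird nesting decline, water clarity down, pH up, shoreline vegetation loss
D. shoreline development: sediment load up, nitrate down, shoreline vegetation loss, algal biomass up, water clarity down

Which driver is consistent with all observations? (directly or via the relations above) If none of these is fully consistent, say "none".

Testing each hypothesis:
(A) upstream dam release change — fails on algal biomass up, pH up, nitrate down (predicts pH down, not pH up)
(B) acid deposition event — does not account for shoreline vegetation loss
(C) groundwater intrusion — does not account for algal biomass up
(D) shoreline development — accounts for every observation (bird nesting decline through nitrate down → pH up → bird nesting decline)
(D) is the only candidate with no mismatches.

D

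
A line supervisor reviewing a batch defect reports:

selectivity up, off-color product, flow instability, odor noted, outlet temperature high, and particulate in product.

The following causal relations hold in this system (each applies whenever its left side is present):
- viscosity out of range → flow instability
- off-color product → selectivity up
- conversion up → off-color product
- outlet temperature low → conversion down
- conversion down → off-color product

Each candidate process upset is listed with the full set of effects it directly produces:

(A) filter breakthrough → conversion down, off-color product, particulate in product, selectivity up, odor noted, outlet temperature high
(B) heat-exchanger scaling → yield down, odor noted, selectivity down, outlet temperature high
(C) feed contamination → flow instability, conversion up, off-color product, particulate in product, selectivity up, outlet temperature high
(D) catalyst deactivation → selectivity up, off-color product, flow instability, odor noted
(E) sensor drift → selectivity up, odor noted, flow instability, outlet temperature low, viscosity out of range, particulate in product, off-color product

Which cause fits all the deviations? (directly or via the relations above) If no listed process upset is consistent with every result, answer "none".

none

Per-candidate check:
(A) filter breakthrough — does not account for flow instability
(B) heat-exchanger scaling — selectivity up miss; off-color product miss; flow instability miss; odor noted match; outlet temperature high match; particulate in product miss
(C) feed contamination — selectivity up match; off-color product match; flow instability match; odor noted miss; outlet temperature high match; particulate in product match
(D) catalyst deactivation — does not account for outlet temperature high, particulate in product
(E) sensor drift — selectivity up match; off-color product match; flow instability match; odor noted match; outlet temperature high miss; particulate in product match
Every candidate fails on at least one observation.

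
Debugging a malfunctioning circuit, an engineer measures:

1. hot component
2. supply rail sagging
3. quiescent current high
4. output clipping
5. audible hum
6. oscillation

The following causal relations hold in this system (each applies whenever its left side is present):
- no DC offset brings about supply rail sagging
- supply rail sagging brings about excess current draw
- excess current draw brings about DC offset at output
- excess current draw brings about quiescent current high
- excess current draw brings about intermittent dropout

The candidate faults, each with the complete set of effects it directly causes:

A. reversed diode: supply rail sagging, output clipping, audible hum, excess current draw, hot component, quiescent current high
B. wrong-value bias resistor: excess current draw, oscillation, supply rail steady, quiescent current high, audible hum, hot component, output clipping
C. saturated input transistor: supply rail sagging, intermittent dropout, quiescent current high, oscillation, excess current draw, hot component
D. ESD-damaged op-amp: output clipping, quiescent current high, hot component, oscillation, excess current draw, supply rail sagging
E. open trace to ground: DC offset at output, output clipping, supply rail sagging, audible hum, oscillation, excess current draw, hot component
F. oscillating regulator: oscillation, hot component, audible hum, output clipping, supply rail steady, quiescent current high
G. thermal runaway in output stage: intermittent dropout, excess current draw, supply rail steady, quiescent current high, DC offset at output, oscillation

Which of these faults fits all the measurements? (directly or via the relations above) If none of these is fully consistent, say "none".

Per-candidate check:
(A) reversed diode — hot component yes; supply rail sagging yes; quiescent current high yes; output clipping yes; audible hum yes; oscillation NO
(B) wrong-value bias resistor — hot component yes; supply rail sagging NO; quiescent current high yes; output clipping yes; audible hum yes; oscillation yes
(C) saturated input transistor — hot component yes; supply rail sagging yes; quiescent current high yes; output clipping NO; audible hum NO; oscillation yes
(D) ESD-damaged op-amp — does not account for audible hum
(E) open trace to ground — hot component yes; supply rail sagging yes; quiescent current high yes (via excess current draw → quiescent current high); output clipping yes; audible hum yes; oscillation yes
(F) oscillating regulator — fails on supply rail sagging (predicts supply rail steady, not supply rail sagging)
(G) thermal runaway in output stage — fails on hot component, supply rail sagging, output clipping, audible hum (predicts supply rail steady, not supply rail sagging)
(E) alone accounts for all the evidence.

E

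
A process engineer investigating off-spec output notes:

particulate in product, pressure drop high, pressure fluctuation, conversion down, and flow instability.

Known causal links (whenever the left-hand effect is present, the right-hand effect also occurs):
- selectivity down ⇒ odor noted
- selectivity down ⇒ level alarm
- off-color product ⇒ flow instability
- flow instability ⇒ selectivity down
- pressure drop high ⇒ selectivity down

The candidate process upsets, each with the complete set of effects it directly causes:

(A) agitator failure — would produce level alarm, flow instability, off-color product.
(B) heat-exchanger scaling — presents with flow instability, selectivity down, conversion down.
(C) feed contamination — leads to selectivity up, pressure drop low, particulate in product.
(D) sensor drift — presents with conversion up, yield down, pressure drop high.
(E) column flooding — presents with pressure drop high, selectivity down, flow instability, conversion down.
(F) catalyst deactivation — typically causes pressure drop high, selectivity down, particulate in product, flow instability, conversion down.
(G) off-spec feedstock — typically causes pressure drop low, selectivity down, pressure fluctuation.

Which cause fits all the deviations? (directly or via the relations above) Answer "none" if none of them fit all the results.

none

For each candidate, compare predicted effects to what was observed:
(A) agitator failure — does not account for particulate in product, pressure drop high, pressure fluctuation, conversion down
(B) heat-exchanger scaling — particulate in product -; pressure drop high -; pressure fluctuation -; conversion down +; flow instability +
(C) feed contamination — particulate in product +; pressure drop high -; pressure fluctuation -; conversion down -; flow instability -
(D) sensor drift — particulate in product -; pressure drop high +; pressure fluctuation -; conversion down -; flow instability -
(E) column flooding — particulate in product -; pressure drop high +; pressure fluctuation -; conversion down +; flow instability +
(F) catalyst deactivation — does not account for pressure fluctuation
(G) off-spec feedstock — fails on particulate in product, pressure drop high, conversion down, flow instability (predicts pressure drop low, not pressure drop high)
Every candidate fails on at least one observation.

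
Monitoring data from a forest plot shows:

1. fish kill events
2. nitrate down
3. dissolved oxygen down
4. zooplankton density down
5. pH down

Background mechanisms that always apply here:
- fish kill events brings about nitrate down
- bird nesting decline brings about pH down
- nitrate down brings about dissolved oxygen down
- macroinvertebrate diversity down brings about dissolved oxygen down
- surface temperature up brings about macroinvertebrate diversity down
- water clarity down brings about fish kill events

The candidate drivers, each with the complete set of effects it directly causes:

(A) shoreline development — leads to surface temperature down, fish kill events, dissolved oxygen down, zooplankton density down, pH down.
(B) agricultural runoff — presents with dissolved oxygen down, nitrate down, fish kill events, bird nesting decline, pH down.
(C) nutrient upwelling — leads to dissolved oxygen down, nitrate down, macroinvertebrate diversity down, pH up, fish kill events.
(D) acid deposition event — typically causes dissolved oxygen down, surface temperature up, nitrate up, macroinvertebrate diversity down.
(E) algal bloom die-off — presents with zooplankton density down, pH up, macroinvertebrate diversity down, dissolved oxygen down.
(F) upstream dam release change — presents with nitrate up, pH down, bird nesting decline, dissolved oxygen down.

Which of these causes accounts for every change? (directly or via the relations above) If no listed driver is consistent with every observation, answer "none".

A

Checking each candidate against the observations:
(A) shoreline development — accounts for every observation (nitrate down by fish kill events → nitrate down)
(B) agricultural runoff — does not account for zooplankton density down
(C) nutrient upwelling — fish kill events yes; nitrate down yes; dissolved oxygen down yes; zooplankton density down NO; pH down NO
(D) acid deposition event — fish kill events NO; nitrate down NO; dissolved oxygen down yes; zooplankton density down NO; pH down NO
(E) algal bloom die-off — fails on fish kill events, nitrate down, pH down (predicts pH up, not pH down)
(F) upstream dam release change — fish kill events NO; nitrate down NO; dissolved oxygen down yes; zooplankton density down NO; pH down yes
(A) is the only candidate with no mismatches.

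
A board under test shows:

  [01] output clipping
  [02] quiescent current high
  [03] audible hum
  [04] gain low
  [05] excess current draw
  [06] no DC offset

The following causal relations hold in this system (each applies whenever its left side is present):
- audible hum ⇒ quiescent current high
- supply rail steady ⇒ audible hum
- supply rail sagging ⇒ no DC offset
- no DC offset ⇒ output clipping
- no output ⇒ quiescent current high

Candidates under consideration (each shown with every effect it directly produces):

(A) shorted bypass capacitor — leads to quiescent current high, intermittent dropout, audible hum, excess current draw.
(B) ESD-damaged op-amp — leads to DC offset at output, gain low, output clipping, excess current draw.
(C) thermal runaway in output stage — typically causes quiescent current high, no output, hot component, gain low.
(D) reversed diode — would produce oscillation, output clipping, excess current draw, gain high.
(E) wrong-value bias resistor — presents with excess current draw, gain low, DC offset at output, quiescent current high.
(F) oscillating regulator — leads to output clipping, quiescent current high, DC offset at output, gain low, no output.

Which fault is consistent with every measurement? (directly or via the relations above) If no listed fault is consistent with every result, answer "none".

none

Testing each hypothesis:
(A) shorted bypass capacitor — does not account for output clipping, gain low, no DC offset
(B) ESD-damaged op-amp — fails on quiescent current high, audible hum, no DC offset (predicts DC offset at output, not no DC offset)
(C) thermal runaway in output stage — output clipping -; quiescent current high +; audible hum -; gain low +; excess current draw -; no DC offset -
(D) reversed diode — fails on quiescent current high, audible hum, gain low, no DC offset (predicts gain high, not gain low)
(E) wrong-value bias resistor — fails on output clipping, audible hum, no DC offset (predicts DC offset at output, not no DC offset)
(F) oscillating regulator — fails on audible hum, excess current draw, no DC offset (predicts DC offset at output, not no DC offset)
Every candidate fails on at least one observation.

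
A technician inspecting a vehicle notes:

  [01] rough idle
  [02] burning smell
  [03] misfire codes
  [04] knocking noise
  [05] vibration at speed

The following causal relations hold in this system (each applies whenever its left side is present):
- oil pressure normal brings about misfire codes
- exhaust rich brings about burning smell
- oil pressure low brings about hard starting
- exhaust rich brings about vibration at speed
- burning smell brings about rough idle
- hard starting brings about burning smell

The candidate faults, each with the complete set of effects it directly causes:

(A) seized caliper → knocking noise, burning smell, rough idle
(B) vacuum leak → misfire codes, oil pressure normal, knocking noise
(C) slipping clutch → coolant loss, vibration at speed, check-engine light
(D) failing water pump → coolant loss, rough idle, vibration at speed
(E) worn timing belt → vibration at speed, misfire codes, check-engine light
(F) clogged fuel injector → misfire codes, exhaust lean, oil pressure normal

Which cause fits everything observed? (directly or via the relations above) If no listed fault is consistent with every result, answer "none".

none

Testing each hypothesis:
(A) seized caliper — does not account for misfire codes, vibration at speed
(B) vacuum leak — rough idle miss; burning smell miss; misfire codes match; knocking noise match; vibration at speed miss
(C) slipping clutch — rough idle miss; burning smell miss; misfire codes miss; knocking noise miss; vibration at speed match
(D) failing water pump — rough idle match; burning smell miss; misfire codes miss; knocking noise miss; vibration at speed match
(E) worn timing belt — does not account for rough idle, burning smell, knocking noise
(F) clogged fuel injector — rough idle miss; burning smell miss; misfire codes match; knocking noise miss; vibration at speed miss
None of the listed candidates fits everything.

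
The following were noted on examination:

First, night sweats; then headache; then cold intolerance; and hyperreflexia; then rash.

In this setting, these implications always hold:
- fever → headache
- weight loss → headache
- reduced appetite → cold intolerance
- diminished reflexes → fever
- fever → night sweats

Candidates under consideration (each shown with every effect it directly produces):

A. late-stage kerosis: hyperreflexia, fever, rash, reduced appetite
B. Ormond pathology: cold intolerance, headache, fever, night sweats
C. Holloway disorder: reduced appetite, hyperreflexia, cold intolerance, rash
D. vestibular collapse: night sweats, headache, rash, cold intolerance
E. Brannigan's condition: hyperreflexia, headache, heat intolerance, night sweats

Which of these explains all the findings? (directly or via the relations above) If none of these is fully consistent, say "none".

Checking each candidate against the observations:
(A) late-stage kerosis — night sweats match (through fever → night sweats); headache match (through fever → headache); cold intolerance match (through reduced appetite → cold intolerance); hyperreflexia match; rash match
(B) Ormond pathology — night sweats match; headache match; cold intolerance match; hyperreflexia miss; rash miss
(C) Holloway disorder — night sweats miss; headache miss; cold intolerance match; hyperreflexia match; rash match
(D) vestibular collapse — does not account for hyperreflexia
(E) Brannigan's condition — night sweats match; headache match; cold intolerance miss; hyperreflexia match; rash miss
Only (A) is consistent with every observation.

A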